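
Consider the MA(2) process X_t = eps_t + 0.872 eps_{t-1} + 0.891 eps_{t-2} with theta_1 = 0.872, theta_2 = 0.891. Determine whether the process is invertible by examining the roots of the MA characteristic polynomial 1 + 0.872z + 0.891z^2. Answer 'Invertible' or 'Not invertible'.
\text{Invertible}

The MA(q) characteristic polynomial is P(z) = 1 + 0.872z + 0.891z^2.
Invertibility requires all roots to lie outside the unit circle, i.e. |z| > 1 for every root.
Set 1 + (0.872) z + (0.891) z^2 = 0, i.e. a z^2 + b z + c = 0 with a = 0.891, b = 0.872, c = 1.
Discriminant D = b^2 - 4ac = (0.872)^2 - 4*(0.891)*1 = 0.760384 - (3.564) = -2.803616.
D < 0, so the roots are the complex-conjugate pair z = (-b +/- i sqrt(-D)) / (2a) = -0.4893 +/- 0.9396i.
For a conjugate pair |z|^2 = z * conj(z) = (product of roots) = c/a = 1/(0.891) = 1.122334, so |z| = sqrt(1.122334) = 1.0594 for both roots.
Moduli of all roots: 1.0594, 1.0594.
All moduli strictly greater than 1? Yes.
Verdict: Invertible.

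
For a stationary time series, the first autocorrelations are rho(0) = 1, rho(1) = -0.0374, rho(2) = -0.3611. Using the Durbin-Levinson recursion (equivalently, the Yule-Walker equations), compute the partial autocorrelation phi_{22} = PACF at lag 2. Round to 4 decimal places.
\phi_{22} = -0.3630

The PACF at lag k is phi_{kk}, the last component of the solution
to the Yule-Walker system G_k phi = r_k where
  (G_k)_{ij} = rho(|i - j|), (r_k)_i = rho(i), i,j = 1..k.
Equivalently, Durbin-Levinson gives phi_{kk} iteratively:
  phi_{11} = rho(1)
  phi_{kk} = [rho(k) - sum_{j=1..k-1} phi_{k-1,j} rho(k-j)]
            / [1 - sum_{j=1..k-1} phi_{k-1,j} rho(j)],
  phi_{k,j} = phi_{k-1,j} - phi_{kk} phi_{k-1,k-j},  j = 1..k-1.
Step k = 1:
  phi_11 = rho(1) = -0.0374.
Step k = 2:
  phi_22 = [rho(2) - phi_11 rho(1)] / [1 - phi_11 rho(1)] = [-0.3611 - (-0.0374)(-0.0374)] / [1 - (-0.0374)(-0.0374)]
         = -0.36249876 / 0.99860124 = -0.363.
Therefore phi_{22} = -0.3630.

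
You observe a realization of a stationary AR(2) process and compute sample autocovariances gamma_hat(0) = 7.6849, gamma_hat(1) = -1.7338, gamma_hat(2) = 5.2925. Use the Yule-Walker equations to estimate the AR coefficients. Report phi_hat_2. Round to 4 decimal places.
\hat\phi_{2} = 0.6720

The Yule-Walker equations for an AR(p) process read, in matrix form,
  Gamma_p phi = r_p,   with   (Gamma_p)_{ij} = gamma(|i - j|),
                       (r_p)_i = gamma(i),   i,j = 1..p.
Substitute the sample gammas (Toeplitz matrix and right-hand side of size 2):
  Gamma_p = [[7.6849, -1.7338], [-1.7338, 7.6849]]
  r_p     = [-1.7338, 5.2925]
Written out:
  7.6849 phi_1 - 1.7338 phi_2 = -1.7338
  -1.7338 phi_1 + 7.6849 phi_2 = 5.2925
Solve by Cramer's rule:
  det = gamma(0)^2 - gamma(1)^2 = (7.6849)^2 - (-1.7338)^2 = 59.05768801 - 3.00606244 = 56.05162557
  phi_hat_1 = [gamma(1) gamma(0) - gamma(1) gamma(2)] / det = [(-1.7338)(7.6849) - (-1.7338)(5.2925)] / 56.05162557 = -4.14794312 / 56.05162557 = -0.074
  phi_hat_2 = [gamma(0) gamma(2) - gamma(1)^2] / det = [(7.6849)(5.2925) - (-1.7338)^2] / 56.05162557 = 37.66627081 / 56.05162557 = 0.672
So phi_hat = [-0.0740, 0.6720].
Therefore phi_hat_2 = 0.6720.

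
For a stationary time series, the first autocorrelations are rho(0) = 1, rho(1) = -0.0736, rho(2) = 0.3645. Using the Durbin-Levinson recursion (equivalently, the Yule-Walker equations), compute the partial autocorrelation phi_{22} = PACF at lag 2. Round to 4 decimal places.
\phi_{22} = 0.3610

The PACF at lag k is phi_{kk}, the last component of the solution
to the Yule-Walker system G_k phi = r_k where
  (G_k)_{ij} = rho(|i - j|), (r_k)_i = rho(i), i,j = 1..k.
Equivalently, Durbin-Levinson gives phi_{kk} iteratively:
  phi_{11} = rho(1)
  phi_{kk} = [rho(k) - sum_{j=1..k-1} phi_{k-1,j} rho(k-j)]
            / [1 - sum_{j=1..k-1} phi_{k-1,j} rho(j)],
  phi_{k,j} = phi_{k-1,j} - phi_{kk} phi_{k-1,k-j},  j = 1..k-1.
Step k = 1:
  phi_11 = rho(1) = -0.0736.
Step k = 2:
  phi_22 = [rho(2) - phi_11 rho(1)] / [1 - phi_11 rho(1)] = [0.3645 - (-0.0736)(-0.0736)] / [1 - (-0.0736)(-0.0736)]
         = 0.35908304 / 0.99458304 = 0.361.
Therefore phi_{22} = 0.3610.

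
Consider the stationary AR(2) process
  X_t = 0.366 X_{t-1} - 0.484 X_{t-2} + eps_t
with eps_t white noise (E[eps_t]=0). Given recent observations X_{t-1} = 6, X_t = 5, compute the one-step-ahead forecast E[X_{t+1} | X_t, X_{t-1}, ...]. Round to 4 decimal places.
E[X_{t+1} \mid \mathcal F_t] = -1.0740

For an AR(p) model X_t = c + sum_i phi_i X_{t-i} + eps_t, the
one-step-ahead conditional mean is
  E[X_{t+1} | X_t, ...] = c + sum_i phi_i X_{t+1-i}.
Substitute known values:
  E[X_{t+1} | ...] = (0.366) * (5) + (-0.484) * (6)
                   = -1.0740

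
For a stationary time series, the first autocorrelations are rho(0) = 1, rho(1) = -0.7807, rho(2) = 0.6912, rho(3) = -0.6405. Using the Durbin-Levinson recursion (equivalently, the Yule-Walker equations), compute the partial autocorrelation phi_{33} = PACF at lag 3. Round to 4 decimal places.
\phi_{33} = -0.1351

The PACF at lag k is phi_{kk}, the last component of the solution
to the Yule-Walker system G_k phi = r_k where
  (G_k)_{ij} = rho(|i - j|), (r_k)_i = rho(i), i,j = 1..k.
Equivalently, Durbin-Levinson gives phi_{kk} iteratively:
  phi_{11} = rho(1)
  phi_{kk} = [rho(k) - sum_{j=1..k-1} phi_{k-1,j} rho(k-j)]
            / [1 - sum_{j=1..k-1} phi_{k-1,j} rho(j)],
  phi_{k,j} = phi_{k-1,j} - phi_{kk} phi_{k-1,k-j},  j = 1..k-1.
Step k = 1:
  phi_11 = rho(1) = -0.7807.
Step k = 2:
  phi_22 = [rho(2) - phi_11 rho(1)] / [1 - phi_11 rho(1)] = [0.6912 - (-0.7807)(-0.7807)] / [1 - (-0.7807)(-0.7807)]
         = 0.08170751 / 0.39050751 = 0.209234.
  Update: phi_21 = phi_11 - phi_22 phi_11 = -0.7807 - (0.209234)(-0.7807) = -0.617351.
Step k = 3:
  phi_33 = [rho(3) - phi_21 rho(2) - phi_22 rho(1)] / [1 - phi_21 rho(1) - phi_22 rho(2)]
    numerator   = -0.6405 - (-0.617351)(0.6912) - (0.209234)(-0.7807) = -0.05043796
    denominator = 1 - (-0.617351)(-0.7807) - (0.209234)(0.6912) = 0.37341151
  phi_33 = -0.05043796 / 0.37341151 = -0.1351.
Therefore phi_{33} = -0.1351.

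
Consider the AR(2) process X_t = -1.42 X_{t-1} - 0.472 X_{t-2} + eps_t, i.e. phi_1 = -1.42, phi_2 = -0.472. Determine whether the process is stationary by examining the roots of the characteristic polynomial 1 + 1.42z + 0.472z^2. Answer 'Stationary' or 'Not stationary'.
\text{Stationary}

The AR(p) characteristic polynomial is P(z) = 1 + 1.42z + 0.472z^2.
Stationarity requires all roots to lie outside the unit circle, i.e. |z| > 1 for every root.
Set 1 + (1.42) z + (0.472) z^2 = 0, i.e. a z^2 + b z + c = 0 with a = 0.472, b = 1.42, c = 1.
Discriminant D = b^2 - 4ac = (1.42)^2 - 4*(0.472)*1 = 2.0164 - (1.888) = 0.1284.
D >= 0, so the roots are real: z = (-b +/- sqrt(D)) / (2a) = (-1.42 +/- 0.358329) / (0.944).
  z_1 = (-1.42 + 0.358329) / (0.944) = -1.1247,   |z_1| = 1.1247.
  z_2 = (-1.42 - 0.358329) / (0.944) = -1.8838,   |z_2| = 1.8838.
Moduli of all roots: 1.1247, 1.8838.
All moduli strictly greater than 1? Yes.
Verdict: Stationary.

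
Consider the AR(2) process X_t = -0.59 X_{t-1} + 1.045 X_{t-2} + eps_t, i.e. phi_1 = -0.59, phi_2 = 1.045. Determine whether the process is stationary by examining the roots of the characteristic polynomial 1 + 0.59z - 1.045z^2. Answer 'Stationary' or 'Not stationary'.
\text{Not stationary}

The AR(p) characteristic polynomial is P(z) = 1 + 0.59z - 1.045z^2.
Stationarity requires all roots to lie outside the unit circle, i.e. |z| > 1 for every root.
Set 1 + (0.59) z + (-1.045) z^2 = 0, i.e. a z^2 + b z + c = 0 with a = -1.045, b = 0.59, c = 1.
Discriminant D = b^2 - 4ac = (0.59)^2 - 4*(-1.045)*1 = 0.3481 - (-4.18) = 4.5281.
D >= 0, so the roots are real: z = (-b +/- sqrt(D)) / (2a) = (-0.59 +/- 2.127933) / (-2.09).
  z_1 = (-0.59 + 2.127933) / (-2.09) = -0.7359,   |z_1| = 0.7359.
  z_2 = (-0.59 - 2.127933) / (-2.09) = 1.3004,   |z_2| = 1.3004.
Moduli of all roots: 0.7359, 1.3004.
All moduli strictly greater than 1? No.
Verdict: Not stationary.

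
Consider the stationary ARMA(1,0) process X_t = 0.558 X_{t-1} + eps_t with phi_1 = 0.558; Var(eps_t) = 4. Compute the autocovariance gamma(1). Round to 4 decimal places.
\gamma(1) = 3.2412

Multiply the model equation by X_{t-k} and take expectations. With theta_0 = psi_0 = 1 and psi_j the MA(infinity) weights, this gives
  gamma(k) - sum_i phi_i gamma(k-i) = c_k,
  c_k = sigma^2 * sum_{j=k..q} theta_j psi_{j-k}   (c_k = 0 for k > q),
using gamma(-m) = gamma(m).
Pure AR (q = 0): c_0 = sigma^2 = 4, c_k = 0 for k >= 1.
Equations for k = 0 and k = 1 (AR order 1):
  gamma(0) = phi_1 gamma(1) + c_0
  gamma(1) = phi_1 gamma(0) + c_1
Substituting the second into the first: gamma(0) (1 - phi_1^2) = c_0 + phi_1 c_1, so
  gamma(0) = c_0 / (1 - phi_1^2) = 4 / (1 - (0.558)^2) = 4 / 0.688636 = 5.808584.
  gamma(1) = phi_1 gamma(0) = (0.558)(5.808584) = 3.24119.
Therefore gamma(1) = 3.2412 (to 4 decimal places).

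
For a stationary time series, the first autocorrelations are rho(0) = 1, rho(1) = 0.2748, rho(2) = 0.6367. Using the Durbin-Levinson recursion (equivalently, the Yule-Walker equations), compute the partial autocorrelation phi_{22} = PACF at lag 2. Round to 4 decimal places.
\phi_{22} = 0.6070

The PACF at lag k is phi_{kk}, the last component of the solution
to the Yule-Walker system G_k phi = r_k where
  (G_k)_{ij} = rho(|i - j|), (r_k)_i = rho(i), i,j = 1..k.
Equivalently, Durbin-Levinson gives phi_{kk} iteratively:
  phi_{11} = rho(1)
  phi_{kk} = [rho(k) - sum_{j=1..k-1} phi_{k-1,j} rho(k-j)]
            / [1 - sum_{j=1..k-1} phi_{k-1,j} rho(j)],
  phi_{k,j} = phi_{k-1,j} - phi_{kk} phi_{k-1,k-j},  j = 1..k-1.
Step k = 1:
  phi_11 = rho(1) = 0.2748.
Step k = 2:
  phi_22 = [rho(2) - phi_11 rho(1)] / [1 - phi_11 rho(1)] = [0.6367 - (0.2748)(0.2748)] / [1 - (0.2748)(0.2748)]
         = 0.56118496 / 0.92448496 = 0.607.
Therefore phi_{22} = 0.6070.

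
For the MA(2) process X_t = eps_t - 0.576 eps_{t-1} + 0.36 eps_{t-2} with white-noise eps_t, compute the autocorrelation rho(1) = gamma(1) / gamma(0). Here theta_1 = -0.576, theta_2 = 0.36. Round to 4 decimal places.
\rho(1) = -0.5360

For an MA(q) process with theta_0 = 1, the autocovariance is
  gamma(k) = sigma^2 * sum_{i=0..q-k} theta_i * theta_{i+k},
and rho(k) = gamma(k) / gamma(0). Sigma^2 cancels.
  numerator   = (1)*(-0.576) + (-0.576)*(0.36) = -0.78336.
  denominator = (1)^2 + (-0.576)^2 + (0.36)^2 = 1.461376.
  rho(1) = -0.78336 / 1.461376 = -0.5360.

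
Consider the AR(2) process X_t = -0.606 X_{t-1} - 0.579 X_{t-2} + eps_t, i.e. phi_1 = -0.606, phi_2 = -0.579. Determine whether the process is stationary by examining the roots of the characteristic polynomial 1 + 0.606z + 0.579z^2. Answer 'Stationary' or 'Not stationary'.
\text{Stationary}

The AR(p) characteristic polynomial is P(z) = 1 + 0.606z + 0.579z^2.
Stationarity requires all roots to lie outside the unit circle, i.e. |z| > 1 for every root.
Set 1 + (0.606) z + (0.579) z^2 = 0, i.e. a z^2 + b z + c = 0 with a = 0.579, b = 0.606, c = 1.
Discriminant D = b^2 - 4ac = (0.606)^2 - 4*(0.579)*1 = 0.367236 - (2.316) = -1.948764.
D < 0, so the roots are the complex-conjugate pair z = (-b +/- i sqrt(-D)) / (2a) = -0.5233 +/- 1.2055i.
For a conjugate pair |z|^2 = z * conj(z) = (product of roots) = c/a = 1/(0.579) = 1.727116, so |z| = sqrt(1.727116) = 1.3142 for both roots.
Moduli of all roots: 1.3142, 1.3142.
All moduli strictly greater than 1? Yes.
Verdict: Stationary.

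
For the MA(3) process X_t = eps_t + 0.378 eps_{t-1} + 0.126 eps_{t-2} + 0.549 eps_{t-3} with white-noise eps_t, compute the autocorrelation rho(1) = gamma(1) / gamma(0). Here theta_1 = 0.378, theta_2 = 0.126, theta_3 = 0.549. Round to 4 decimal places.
\rho(1) = 0.3389

For an MA(q) process with theta_0 = 1, the autocovariance is
  gamma(k) = sigma^2 * sum_{i=0..q-k} theta_i * theta_{i+k},
and rho(k) = gamma(k) / gamma(0). Sigma^2 cancels.
  numerator   = (1)*(0.378) + (0.378)*(0.126) + (0.126)*(0.549) = 0.494802.
  denominator = (1)^2 + (0.378)^2 + (0.126)^2 + (0.549)^2 = 1.460161.
  rho(1) = 0.494802 / 1.460161 = 0.3389.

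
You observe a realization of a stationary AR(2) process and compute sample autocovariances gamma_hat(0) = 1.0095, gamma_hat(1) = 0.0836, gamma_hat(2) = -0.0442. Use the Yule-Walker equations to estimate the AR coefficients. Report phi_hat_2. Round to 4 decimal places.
\hat\phi_{2} = -0.0510

The Yule-Walker equations for an AR(p) process read, in matrix form,
  Gamma_p phi = r_p,   with   (Gamma_p)_{ij} = gamma(|i - j|),
                       (r_p)_i = gamma(i),   i,j = 1..p.
Substitute the sample gammas (Toeplitz matrix and right-hand side of size 2):
  Gamma_p = [[1.0095, 0.0836], [0.0836, 1.0095]]
  r_p     = [0.0836, -0.0442]
Written out:
  1.0095 phi_1 + 0.0836 phi_2 = 0.0836
  0.0836 phi_1 + 1.0095 phi_2 = -0.0442
Solve by Cramer's rule:
  det = gamma(0)^2 - gamma(1)^2 = (1.0095)^2 - (0.0836)^2 = 1.01909025 - 0.00698896 = 1.01210129
  phi_hat_1 = [gamma(1) gamma(0) - gamma(1) gamma(2)] / det = [(0.0836)(1.0095) - (0.0836)(-0.0442)] / 1.01210129 = 0.08808932 / 1.01210129 = 0.087
  phi_hat_2 = [gamma(0) gamma(2) - gamma(1)^2] / det = [(1.0095)(-0.0442) - (0.0836)^2] / 1.01210129 = -0.05160886 / 1.01210129 = -0.051
So phi_hat = [0.0870, -0.0510].
Therefore phi_hat_2 = -0.0510.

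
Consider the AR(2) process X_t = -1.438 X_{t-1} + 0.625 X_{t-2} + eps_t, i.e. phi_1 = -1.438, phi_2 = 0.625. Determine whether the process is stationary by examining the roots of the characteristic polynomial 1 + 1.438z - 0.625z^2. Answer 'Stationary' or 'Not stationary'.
\text{Not stationary}

The AR(p) characteristic polynomial is P(z) = 1 + 1.438z - 0.625z^2.
Stationarity requires all roots to lie outside the unit circle, i.e. |z| > 1 for every root.
Set 1 + (1.438) z + (-0.625) z^2 = 0, i.e. a z^2 + b z + c = 0 with a = -0.625, b = 1.438, c = 1.
Discriminant D = b^2 - 4ac = (1.438)^2 - 4*(-0.625)*1 = 2.067844 - (-2.5) = 4.567844.
D >= 0, so the roots are real: z = (-b +/- sqrt(D)) / (2a) = (-1.438 +/- 2.137252) / (-1.25).
  z_1 = (-1.438 + 2.137252) / (-1.25) = -0.5594,   |z_1| = 0.5594.
  z_2 = (-1.438 - 2.137252) / (-1.25) = 2.8602,   |z_2| = 2.8602.
Moduli of all roots: 0.5594, 2.8602.
All moduli strictly greater than 1? No.
Verdict: Not stationary.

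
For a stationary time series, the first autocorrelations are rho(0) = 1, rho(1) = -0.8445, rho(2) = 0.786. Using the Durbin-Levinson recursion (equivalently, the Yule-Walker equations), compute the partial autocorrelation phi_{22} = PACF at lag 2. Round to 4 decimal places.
\phi_{22} = 0.2539

The PACF at lag k is phi_{kk}, the last component of the solution
to the Yule-Walker system G_k phi = r_k where
  (G_k)_{ij} = rho(|i - j|), (r_k)_i = rho(i), i,j = 1..k.
Equivalently, Durbin-Levinson gives phi_{kk} iteratively:
  phi_{11} = rho(1)
  phi_{kk} = [rho(k) - sum_{j=1..k-1} phi_{k-1,j} rho(k-j)]
            / [1 - sum_{j=1..k-1} phi_{k-1,j} rho(j)],
  phi_{k,j} = phi_{k-1,j} - phi_{kk} phi_{k-1,k-j},  j = 1..k-1.
Step k = 1:
  phi_11 = rho(1) = -0.8445.
Step k = 2:
  phi_22 = [rho(2) - phi_11 rho(1)] / [1 - phi_11 rho(1)] = [0.786 - (-0.8445)(-0.8445)] / [1 - (-0.8445)(-0.8445)]
         = 0.07281975 / 0.28681975 = 0.2539.
Therefore phi_{22} = 0.2539.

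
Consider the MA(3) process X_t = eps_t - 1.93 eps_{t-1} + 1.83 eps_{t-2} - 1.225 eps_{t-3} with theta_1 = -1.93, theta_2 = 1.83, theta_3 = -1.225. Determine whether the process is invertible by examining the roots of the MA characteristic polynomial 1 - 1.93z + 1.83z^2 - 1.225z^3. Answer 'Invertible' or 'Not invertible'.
\text{Not invertible}

The MA(q) characteristic polynomial is P(z) = 1 - 1.93z + 1.83z^2 - 1.225z^3.
Invertibility requires all roots to lie outside the unit circle, i.e. |z| > 1 for every root.
Degree 3: look for a simple real root z0 first, then factor out (1 - z/z0) and solve the remaining quadratic.
Testing z0 = 0.8: P(0.8) = 1 + (-1.93)(0.8) + (1.83)(0.8)^2 + (-1.225)(0.8)^3
  = 1 + (-1.544) + (1.1712) + (-0.6272) = 0.  So z_0 = 0.8 is a root, |z_0| = 0.8.
Divide out the factor (1 - 1.25 z) = (1 - z/z0) (since 1/z0 = 1.25):
  P(z) = (1 - 1.25 z)(1 + (-0.68) z + (0.98) z^2)
  [check: z-coef -0.68 - (1.25) = -1.93; z^2-coef 0.98 - (1.25)(-0.68) = 1.83; z^3-coef -(1.25)(0.98) = -1.225.]
Remaining roots from the quadratic factor 1 + (-0.68) z + (0.98) z^2:
  Set 1 + (-0.68) z + (0.98) z^2 = 0, i.e. a z^2 + b z + c = 0 with a = 0.98, b = -0.68, c = 1.
  Discriminant D = b^2 - 4ac = (-0.68)^2 - 4*(0.98)*1 = 0.4624 - (3.92) = -3.4576.
  D < 0, so the roots are the complex-conjugate pair z = (-b +/- i sqrt(-D)) / (2a) = 0.3469 +/- 0.9487i.
  For a conjugate pair |z|^2 = z * conj(z) = (product of roots) = c/a = 1/(0.98) = 1.020408, so |z| = sqrt(1.020408) = 1.0102 for both roots.
Moduli of all roots: 0.8000, 1.0102, 1.0102.
All moduli strictly greater than 1? No.
Verdict: Not invertible.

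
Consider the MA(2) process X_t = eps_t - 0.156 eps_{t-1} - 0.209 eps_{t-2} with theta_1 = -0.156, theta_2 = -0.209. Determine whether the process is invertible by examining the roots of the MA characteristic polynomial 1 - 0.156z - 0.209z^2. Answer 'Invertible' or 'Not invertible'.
\text{Invertible}

The MA(q) characteristic polynomial is P(z) = 1 - 0.156z - 0.209z^2.
Invertibility requires all roots to lie outside the unit circle, i.e. |z| > 1 for every root.
Set 1 + (-0.156) z + (-0.209) z^2 = 0, i.e. a z^2 + b z + c = 0 with a = -0.209, b = -0.156, c = 1.
Discriminant D = b^2 - 4ac = (-0.156)^2 - 4*(-0.209)*1 = 0.024336 - (-0.836) = 0.860336.
D >= 0, so the roots are real: z = (-b +/- sqrt(D)) / (2a) = (0.156 +/- 0.927543) / (-0.418).
  z_1 = (0.156 + 0.927543) / (-0.418) = -2.5922,   |z_1| = 2.5922.
  z_2 = (0.156 - 0.927543) / (-0.418) = 1.8458,   |z_2| = 1.8458.
Moduli of all roots: 2.5922, 1.8458.
All moduli strictly greater than 1? Yes.
Verdict: Invertible.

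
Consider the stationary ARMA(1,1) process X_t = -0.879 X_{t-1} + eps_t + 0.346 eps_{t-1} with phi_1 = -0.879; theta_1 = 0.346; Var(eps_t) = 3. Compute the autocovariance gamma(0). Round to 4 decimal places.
\gamma(0) = 6.7486

Multiply the model equation by X_{t-k} and take expectations. With theta_0 = psi_0 = 1 and psi_j the MA(infinity) weights, this gives
  gamma(k) - sum_i phi_i gamma(k-i) = c_k,
  c_k = sigma^2 * sum_{j=k..q} theta_j psi_{j-k}   (c_k = 0 for k > q),
using gamma(-m) = gamma(m).
psi-weights needed (psi_j = theta_j + sum_i phi_i psi_{j-i}):
  psi_1 = theta_1 + phi_1 = 0.346 + (-0.879) = -0.533
Right-hand sides:
  c_0 = sigma^2 (1 + theta_1 psi_1) = 3 * (1 + (0.346)(-0.533)) = 3 * 0.815582 = 2.446746
  c_1 = sigma^2 theta_1 = 3 * (0.346) = 1.038
  c_2 = 0
Equations for k = 0 and k = 1 (AR order 1):
  gamma(0) = phi_1 gamma(1) + c_0
  gamma(1) = phi_1 gamma(0) + c_1
Substituting the second into the first: gamma(0) (1 - phi_1^2) = c_0 + phi_1 c_1, so
  gamma(0) = (c_0 + phi_1 c_1) / (1 - phi_1^2) = (2.446746 + (-0.879)(1.038)) / (1 - (-0.879)^2) = 1.534344 / 0.227359 = 6.748552.
Therefore gamma(0) = 6.7486 (to 4 decimal places).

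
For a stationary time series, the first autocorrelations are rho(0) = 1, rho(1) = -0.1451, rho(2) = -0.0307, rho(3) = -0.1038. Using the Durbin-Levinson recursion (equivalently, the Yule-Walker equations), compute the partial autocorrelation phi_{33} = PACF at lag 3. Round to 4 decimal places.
\phi_{33} = -0.1190

The PACF at lag k is phi_{kk}, the last component of the solution
to the Yule-Walker system G_k phi = r_k where
  (G_k)_{ij} = rho(|i - j|), (r_k)_i = rho(i), i,j = 1..k.
Equivalently, Durbin-Levinson gives phi_{kk} iteratively:
  phi_{11} = rho(1)
  phi_{kk} = [rho(k) - sum_{j=1..k-1} phi_{k-1,j} rho(k-j)]
            / [1 - sum_{j=1..k-1} phi_{k-1,j} rho(j)],
  phi_{k,j} = phi_{k-1,j} - phi_{kk} phi_{k-1,k-j},  j = 1..k-1.
Step k = 1:
  phi_11 = rho(1) = -0.1451.
Step k = 2:
  phi_22 = [rho(2) - phi_11 rho(1)] / [1 - phi_11 rho(1)] = [-0.0307 - (-0.1451)(-0.1451)] / [1 - (-0.1451)(-0.1451)]
         = -0.05175401 / 0.97894599 = -0.052867.
  Update: phi_21 = phi_11 - phi_22 phi_11 = -0.1451 - (-0.052867)(-0.1451) = -0.152771.
Step k = 3:
  phi_33 = [rho(3) - phi_21 rho(2) - phi_22 rho(1)] / [1 - phi_21 rho(1) - phi_22 rho(2)]
    numerator   = -0.1038 - (-0.152771)(-0.0307) - (-0.052867)(-0.1451) = -0.11616108
    denominator = 1 - (-0.152771)(-0.1451) - (-0.052867)(-0.0307) = 0.97620991
  phi_33 = -0.11616108 / 0.97620991 = -0.119.
Therefore phi_{33} = -0.1190.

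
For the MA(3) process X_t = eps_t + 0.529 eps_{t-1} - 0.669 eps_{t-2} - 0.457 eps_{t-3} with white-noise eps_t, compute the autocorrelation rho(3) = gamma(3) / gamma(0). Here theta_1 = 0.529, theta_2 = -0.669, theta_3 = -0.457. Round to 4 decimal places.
\rho(3) = -0.2360

For an MA(q) process with theta_0 = 1, the autocovariance is
  gamma(k) = sigma^2 * sum_{i=0..q-k} theta_i * theta_{i+k},
and rho(k) = gamma(k) / gamma(0). Sigma^2 cancels.
  numerator   = (1)*(-0.457) = -0.457.
  denominator = (1)^2 + (0.529)^2 + (-0.669)^2 + (-0.457)^2 = 1.936251.
  rho(3) = -0.457 / 1.936251 = -0.2360.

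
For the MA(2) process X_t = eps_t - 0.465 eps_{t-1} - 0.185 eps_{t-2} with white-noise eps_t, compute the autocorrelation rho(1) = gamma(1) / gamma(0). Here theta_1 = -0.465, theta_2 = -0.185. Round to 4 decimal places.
\rho(1) = -0.3031

For an MA(q) process with theta_0 = 1, the autocovariance is
  gamma(k) = sigma^2 * sum_{i=0..q-k} theta_i * theta_{i+k},
and rho(k) = gamma(k) / gamma(0). Sigma^2 cancels.
  numerator   = (1)*(-0.465) + (-0.465)*(-0.185) = -0.378975.
  denominator = (1)^2 + (-0.465)^2 + (-0.185)^2 = 1.25045.
  rho(1) = -0.378975 / 1.25045 = -0.3031.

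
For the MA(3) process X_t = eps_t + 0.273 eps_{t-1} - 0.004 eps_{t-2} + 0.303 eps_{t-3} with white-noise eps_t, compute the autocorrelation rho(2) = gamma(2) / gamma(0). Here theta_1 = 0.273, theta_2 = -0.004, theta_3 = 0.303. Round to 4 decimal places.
\rho(2) = 0.0675

For an MA(q) process with theta_0 = 1, the autocovariance is
  gamma(k) = sigma^2 * sum_{i=0..q-k} theta_i * theta_{i+k},
and rho(k) = gamma(k) / gamma(0). Sigma^2 cancels.
  numerator   = (1)*(-0.004) + (0.273)*(0.303) = 0.078719.
  denominator = (1)^2 + (0.273)^2 + (-0.004)^2 + (0.303)^2 = 1.166354.
  rho(2) = 0.078719 / 1.166354 = 0.0675.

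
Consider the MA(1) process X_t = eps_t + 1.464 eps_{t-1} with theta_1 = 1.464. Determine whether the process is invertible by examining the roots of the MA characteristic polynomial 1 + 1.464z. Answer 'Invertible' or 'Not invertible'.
\text{Not invertible}

The MA(q) characteristic polynomial is P(z) = 1 + 1.464z.
Invertibility requires all roots to lie outside the unit circle, i.e. |z| > 1 for every root.
This is linear in z: 1 + (1.464) z = 0  =>  z = -1/(1.464) = -0.68306,  |z| = 0.68306.
Moduli of all roots: 0.6831.
All moduli strictly greater than 1? No.
Verdict: Not invertible.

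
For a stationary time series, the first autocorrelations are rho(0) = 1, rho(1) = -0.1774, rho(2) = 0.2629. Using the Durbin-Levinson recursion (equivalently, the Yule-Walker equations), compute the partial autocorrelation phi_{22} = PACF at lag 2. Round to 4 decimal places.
\phi_{22} = 0.2389

The PACF at lag k is phi_{kk}, the last component of the solution
to the Yule-Walker system G_k phi = r_k where
  (G_k)_{ij} = rho(|i - j|), (r_k)_i = rho(i), i,j = 1..k.
Equivalently, Durbin-Levinson gives phi_{kk} iteratively:
  phi_{11} = rho(1)
  phi_{kk} = [rho(k) - sum_{j=1..k-1} phi_{k-1,j} rho(k-j)]
            / [1 - sum_{j=1..k-1} phi_{k-1,j} rho(j)],
  phi_{k,j} = phi_{k-1,j} - phi_{kk} phi_{k-1,k-j},  j = 1..k-1.
Step k = 1:
  phi_11 = rho(1) = -0.1774.
Step k = 2:
  phi_22 = [rho(2) - phi_11 rho(1)] / [1 - phi_11 rho(1)] = [0.2629 - (-0.1774)(-0.1774)] / [1 - (-0.1774)(-0.1774)]
         = 0.23142924 / 0.96852924 = 0.2389.
Therefore phi_{22} = 0.2389.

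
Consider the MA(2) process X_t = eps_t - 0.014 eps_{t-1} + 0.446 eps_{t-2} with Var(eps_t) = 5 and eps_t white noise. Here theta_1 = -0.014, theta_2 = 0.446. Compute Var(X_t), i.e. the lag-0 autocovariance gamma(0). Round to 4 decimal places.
\gamma(0) = 5.9956

For an MA(q) process X_t = eps_t + sum_i theta_i eps_{t-i} with
Var(eps_t) = sigma^2, the variance is
  gamma(0) = sigma^2 * (1 + sum_i theta_i^2).
  sum_i theta_i^2 = (-0.014)^2 + (0.446)^2 = 0.000196 + 0.198916 = 0.199112.
  gamma(0) = 5 * (1 + 0.199112) = 5 * 1.199112 = 5.99556, which rounds to 5.9956.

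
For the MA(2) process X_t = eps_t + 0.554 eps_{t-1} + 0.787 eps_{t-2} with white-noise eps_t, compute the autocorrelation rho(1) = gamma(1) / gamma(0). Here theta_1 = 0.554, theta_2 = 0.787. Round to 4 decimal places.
\rho(1) = 0.5139

For an MA(q) process with theta_0 = 1, the autocovariance is
  gamma(k) = sigma^2 * sum_{i=0..q-k} theta_i * theta_{i+k},
and rho(k) = gamma(k) / gamma(0). Sigma^2 cancels.
  numerator   = (1)*(0.554) + (0.554)*(0.787) = 0.989998.
  denominator = (1)^2 + (0.554)^2 + (0.787)^2 = 1.926285.
  rho(1) = 0.989998 / 1.926285 = 0.5139.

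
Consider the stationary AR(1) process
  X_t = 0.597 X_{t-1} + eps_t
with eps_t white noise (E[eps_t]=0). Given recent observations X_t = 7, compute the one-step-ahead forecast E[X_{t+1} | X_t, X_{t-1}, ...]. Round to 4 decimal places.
E[X_{t+1} \mid \mathcal F_t] = 4.1790

For an AR(p) model X_t = c + sum_i phi_i X_{t-i} + eps_t, the
one-step-ahead conditional mean is
  E[X_{t+1} | X_t, ...] = c + sum_i phi_i X_{t+1-i}.
Substitute known values:
  E[X_{t+1} | ...] = (0.597) * (7)
                   = 4.1790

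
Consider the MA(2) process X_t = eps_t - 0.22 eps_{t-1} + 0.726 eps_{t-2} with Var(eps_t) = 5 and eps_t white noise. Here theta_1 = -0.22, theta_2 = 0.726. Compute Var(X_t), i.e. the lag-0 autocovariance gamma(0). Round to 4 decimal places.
\gamma(0) = 7.8774

For an MA(q) process X_t = eps_t + sum_i theta_i eps_{t-i} with
Var(eps_t) = sigma^2, the variance is
  gamma(0) = sigma^2 * (1 + sum_i theta_i^2).
  sum_i theta_i^2 = (-0.22)^2 + (0.726)^2 = 0.0484 + 0.527076 = 0.575476.
  gamma(0) = 5 * (1 + 0.575476) = 5 * 1.575476 = 7.87738, which rounds to 7.8774.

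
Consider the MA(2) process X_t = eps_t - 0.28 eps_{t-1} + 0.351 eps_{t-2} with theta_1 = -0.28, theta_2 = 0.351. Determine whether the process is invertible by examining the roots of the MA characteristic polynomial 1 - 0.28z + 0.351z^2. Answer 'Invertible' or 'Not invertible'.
\text{Invertible}

The MA(q) characteristic polynomial is P(z) = 1 - 0.28z + 0.351z^2.
Invertibility requires all roots to lie outside the unit circle, i.e. |z| > 1 for every root.
Set 1 + (-0.28) z + (0.351) z^2 = 0, i.e. a z^2 + b z + c = 0 with a = 0.351, b = -0.28, c = 1.
Discriminant D = b^2 - 4ac = (-0.28)^2 - 4*(0.351)*1 = 0.0784 - (1.404) = -1.3256.
D < 0, so the roots are the complex-conjugate pair z = (-b +/- i sqrt(-D)) / (2a) = 0.3989 +/- 1.6401i.
For a conjugate pair |z|^2 = z * conj(z) = (product of roots) = c/a = 1/(0.351) = 2.849003, so |z| = sqrt(2.849003) = 1.6879 for both roots.
Moduli of all roots: 1.6879, 1.6879.
All moduli strictly greater than 1? Yes.
Verdict: Invertible.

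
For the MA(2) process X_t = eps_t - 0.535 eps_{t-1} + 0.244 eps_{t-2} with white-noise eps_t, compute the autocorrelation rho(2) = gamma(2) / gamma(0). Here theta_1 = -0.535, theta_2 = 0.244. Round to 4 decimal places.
\rho(2) = 0.1813

For an MA(q) process with theta_0 = 1, the autocovariance is
  gamma(k) = sigma^2 * sum_{i=0..q-k} theta_i * theta_{i+k},
and rho(k) = gamma(k) / gamma(0). Sigma^2 cancels.
  numerator   = (1)*(0.244) = 0.244.
  denominator = (1)^2 + (-0.535)^2 + (0.244)^2 = 1.345761.
  rho(2) = 0.244 / 1.345761 = 0.1813.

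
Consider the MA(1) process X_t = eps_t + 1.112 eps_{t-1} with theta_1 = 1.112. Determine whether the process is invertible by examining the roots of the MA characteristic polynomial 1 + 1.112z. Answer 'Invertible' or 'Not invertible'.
\text{Not invertible}

The MA(q) characteristic polynomial is P(z) = 1 + 1.112z.
Invertibility requires all roots to lie outside the unit circle, i.e. |z| > 1 for every root.
This is linear in z: 1 + (1.112) z = 0  =>  z = -1/(1.112) = -0.899281,  |z| = 0.899281.
Moduli of all roots: 0.8993.
All moduli strictly greater than 1? No.
Verdict: Not invertible.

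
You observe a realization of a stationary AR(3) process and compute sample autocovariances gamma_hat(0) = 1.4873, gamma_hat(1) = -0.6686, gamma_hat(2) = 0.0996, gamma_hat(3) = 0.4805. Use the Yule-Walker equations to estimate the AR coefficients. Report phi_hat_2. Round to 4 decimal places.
\hat\phi_{2} = 0.0220

The Yule-Walker equations for an AR(p) process read, in matrix form,
  Gamma_p phi = r_p,   with   (Gamma_p)_{ij} = gamma(|i - j|),
                       (r_p)_i = gamma(i),   i,j = 1..p.
Substitute the sample gammas (Toeplitz matrix and right-hand side of size 3):
  Gamma_p = [[1.4873, -0.6686, 0.0996], [-0.6686, 1.4873, -0.6686], [0.0996, -0.6686, 1.4873]]
  r_p     = [-0.6686, 0.0996, 0.4805]
Written out (R1..R3):
  (R1) 1.4873 phi_1 - 0.6686 phi_2 + 0.0996 phi_3 = -0.6686
  (R2) -0.6686 phi_1 + 1.4873 phi_2 - 0.6686 phi_3 = 0.0996
  (R3) 0.0996 phi_1 - 0.6686 phi_2 + 1.4873 phi_3 = 0.4805
Gaussian elimination:
  R2 <- R2 - (-0.6686/1.4873) R1 = R2 - (-0.449539) R1:  1.186738 phi_2 - 0.623826 phi_3 = -0.200962
  R3 <- R3 - (0.0996/1.4873) R1 = R3 - (0.066967) R1:  -0.623826 phi_2 + 1.48063 phi_3 = 0.525274
  R3 <- R3 - (-0.623826/1.186738) R2 = R3 - (-0.525664) R2:  1.152707 phi_3 = 0.419636
Back-substitution:
  phi_hat_3 = 0.419636 / 1.152707 = 0.364044
  phi_hat_2 = (-0.200962 - (-0.623826)(0.364044)) / 1.186738 = 0.022025
  phi_hat_1 = (-0.6686 - (-0.6686)(0.022025) - (0.0996)(0.364044)) / 1.4873 = -0.464017
So phi_hat = [-0.4640, 0.0220, 0.3640].
Therefore phi_hat_2 = 0.0220.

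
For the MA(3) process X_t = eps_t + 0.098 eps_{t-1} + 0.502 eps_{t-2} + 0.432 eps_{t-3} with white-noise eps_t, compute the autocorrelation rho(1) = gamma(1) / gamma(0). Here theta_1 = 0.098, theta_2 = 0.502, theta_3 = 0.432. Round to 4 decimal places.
\rho(1) = 0.2514

For an MA(q) process with theta_0 = 1, the autocovariance is
  gamma(k) = sigma^2 * sum_{i=0..q-k} theta_i * theta_{i+k},
and rho(k) = gamma(k) / gamma(0). Sigma^2 cancels.
  numerator   = (1)*(0.098) + (0.098)*(0.502) + (0.502)*(0.432) = 0.36406.
  denominator = (1)^2 + (0.098)^2 + (0.502)^2 + (0.432)^2 = 1.448232.
  rho(1) = 0.36406 / 1.448232 = 0.2514.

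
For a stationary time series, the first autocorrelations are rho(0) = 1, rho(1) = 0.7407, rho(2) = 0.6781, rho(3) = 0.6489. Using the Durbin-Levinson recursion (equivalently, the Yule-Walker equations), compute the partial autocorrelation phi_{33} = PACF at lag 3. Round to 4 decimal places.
\phi_{33} = 0.1889

The PACF at lag k is phi_{kk}, the last component of the solution
to the Yule-Walker system G_k phi = r_k where
  (G_k)_{ij} = rho(|i - j|), (r_k)_i = rho(i), i,j = 1..k.
Equivalently, Durbin-Levinson gives phi_{kk} iteratively:
  phi_{11} = rho(1)
  phi_{kk} = [rho(k) - sum_{j=1..k-1} phi_{k-1,j} rho(k-j)]
            / [1 - sum_{j=1..k-1} phi_{k-1,j} rho(j)],
  phi_{k,j} = phi_{k-1,j} - phi_{kk} phi_{k-1,k-j},  j = 1..k-1.
Step k = 1:
  phi_11 = rho(1) = 0.7407.
Step k = 2:
  phi_22 = [rho(2) - phi_11 rho(1)] / [1 - phi_11 rho(1)] = [0.6781 - (0.7407)(0.7407)] / [1 - (0.7407)(0.7407)]
         = 0.12946351 / 0.45136351 = 0.286828.
  Update: phi_21 = phi_11 - phi_22 phi_11 = 0.7407 - (0.286828)(0.7407) = 0.528247.
Step k = 3:
  phi_33 = [rho(3) - phi_21 rho(2) - phi_22 rho(1)] / [1 - phi_21 rho(1) - phi_22 rho(2)]
    numerator   = 0.6489 - (0.528247)(0.6781) - (0.286828)(0.7407) = 0.07824265
    denominator = 1 - (0.528247)(0.7407) - (0.286828)(0.6781) = 0.4142298
  phi_33 = 0.07824265 / 0.4142298 = 0.1889.
Therefore phi_{33} = 0.1889.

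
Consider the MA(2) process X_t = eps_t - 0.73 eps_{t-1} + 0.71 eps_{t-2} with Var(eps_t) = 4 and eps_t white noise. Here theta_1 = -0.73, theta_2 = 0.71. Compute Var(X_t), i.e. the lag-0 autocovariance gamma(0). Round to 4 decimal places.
\gamma(0) = 8.1480

For an MA(q) process X_t = eps_t + sum_i theta_i eps_{t-i} with
Var(eps_t) = sigma^2, the variance is
  gamma(0) = sigma^2 * (1 + sum_i theta_i^2).
  sum_i theta_i^2 = (-0.73)^2 + (0.71)^2 = 0.5329 + 0.5041 = 1.037.
  gamma(0) = 4 * (1 + 1.037) = 4 * 2.037 = 8.148, which rounds to 8.1480.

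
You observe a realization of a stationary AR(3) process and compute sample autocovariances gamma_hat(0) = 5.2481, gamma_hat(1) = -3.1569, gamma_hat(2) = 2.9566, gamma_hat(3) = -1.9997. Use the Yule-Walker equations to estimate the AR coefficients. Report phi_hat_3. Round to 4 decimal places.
\hat\phi_{3} = 0.0710

The Yule-Walker equations for an AR(p) process read, in matrix form,
  Gamma_p phi = r_p,   with   (Gamma_p)_{ij} = gamma(|i - j|),
                       (r_p)_i = gamma(i),   i,j = 1..p.
Substitute the sample gammas (Toeplitz matrix and right-hand side of size 3):
  Gamma_p = [[5.2481, -3.1569, 2.9566], [-3.1569, 5.2481, -3.1569], [2.9566, -3.1569, 5.2481]]
  r_p     = [-3.1569, 2.9566, -1.9997]
Written out (R1..R3):
  (R1) 5.2481 phi_1 - 3.1569 phi_2 + 2.9566 phi_3 = -3.1569
  (R2) -3.1569 phi_1 + 5.2481 phi_2 - 3.1569 phi_3 = 2.9566
  (R3) 2.9566 phi_1 - 3.1569 phi_2 + 5.2481 phi_3 = -1.9997
Gaussian elimination:
  R2 <- R2 - (-3.1569/5.2481) R1 = R2 - (-0.601532) R1:  3.349124 phi_2 - 1.378411 phi_3 = 1.057624
  R3 <- R3 - (2.9566/5.2481) R1 = R3 - (0.563366) R1:  -1.378411 phi_2 + 3.582453 phi_3 = -0.221211
  R3 <- R3 - (-1.378411/3.349124) R2 = R3 - (-0.411573) R2:  3.015135 phi_3 = 0.214079
Back-substitution:
  phi_hat_3 = 0.214079 / 3.015135 = 0.071002
  phi_hat_2 = (1.057624 - (-1.378411)(0.071002)) / 3.349124 = 0.345014
  phi_hat_1 = (-3.1569 - (-3.1569)(0.345014) - (2.9566)(0.071002)) / 5.2481 = -0.433995
So phi_hat = [-0.4340, 0.3450, 0.0710].
Therefore phi_hat_3 = 0.0710.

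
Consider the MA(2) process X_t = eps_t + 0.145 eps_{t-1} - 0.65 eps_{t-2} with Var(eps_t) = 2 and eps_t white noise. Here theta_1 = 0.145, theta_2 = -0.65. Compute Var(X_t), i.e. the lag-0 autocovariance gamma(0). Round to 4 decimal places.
\gamma(0) = 2.8871

For an MA(q) process X_t = eps_t + sum_i theta_i eps_{t-i} with
Var(eps_t) = sigma^2, the variance is
  gamma(0) = sigma^2 * (1 + sum_i theta_i^2).
  sum_i theta_i^2 = (0.145)^2 + (-0.65)^2 = 0.021025 + 0.4225 = 0.443525.
  gamma(0) = 2 * (1 + 0.443525) = 2 * 1.443525 = 2.88705, which rounds to 2.8871.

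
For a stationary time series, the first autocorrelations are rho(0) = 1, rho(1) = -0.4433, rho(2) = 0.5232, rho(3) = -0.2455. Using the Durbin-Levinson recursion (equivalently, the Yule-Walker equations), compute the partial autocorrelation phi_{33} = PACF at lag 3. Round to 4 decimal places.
\phi_{33} = 0.1079

The PACF at lag k is phi_{kk}, the last component of the solution
to the Yule-Walker system G_k phi = r_k where
  (G_k)_{ij} = rho(|i - j|), (r_k)_i = rho(i), i,j = 1..k.
Equivalently, Durbin-Levinson gives phi_{kk} iteratively:
  phi_{11} = rho(1)
  phi_{kk} = [rho(k) - sum_{j=1..k-1} phi_{k-1,j} rho(k-j)]
            / [1 - sum_{j=1..k-1} phi_{k-1,j} rho(j)],
  phi_{k,j} = phi_{k-1,j} - phi_{kk} phi_{k-1,k-j},  j = 1..k-1.
Step k = 1:
  phi_11 = rho(1) = -0.4433.
Step k = 2:
  phi_22 = [rho(2) - phi_11 rho(1)] / [1 - phi_11 rho(1)] = [0.5232 - (-0.4433)(-0.4433)] / [1 - (-0.4433)(-0.4433)]
         = 0.32668511 / 0.80348511 = 0.406585.
  Update: phi_21 = phi_11 - phi_22 phi_11 = -0.4433 - (0.406585)(-0.4433) = -0.263061.
Step k = 3:
  phi_33 = [rho(3) - phi_21 rho(2) - phi_22 rho(1)] / [1 - phi_21 rho(1) - phi_22 rho(2)]
    numerator   = -0.2455 - (-0.263061)(0.5232) - (0.406585)(-0.4433) = 0.07237261
    denominator = 1 - (-0.263061)(-0.4433) - (0.406585)(0.5232) = 0.6706598
  phi_33 = 0.07237261 / 0.6706598 = 0.1079.
Therefore phi_{33} = 0.1079.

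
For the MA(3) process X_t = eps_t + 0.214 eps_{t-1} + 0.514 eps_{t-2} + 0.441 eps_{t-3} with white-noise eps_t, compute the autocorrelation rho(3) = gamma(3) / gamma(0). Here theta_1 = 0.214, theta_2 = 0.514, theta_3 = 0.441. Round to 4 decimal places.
\rho(3) = 0.2931

For an MA(q) process with theta_0 = 1, the autocovariance is
  gamma(k) = sigma^2 * sum_{i=0..q-k} theta_i * theta_{i+k},
and rho(k) = gamma(k) / gamma(0). Sigma^2 cancels.
  numerator   = (1)*(0.441) = 0.441.
  denominator = (1)^2 + (0.214)^2 + (0.514)^2 + (0.441)^2 = 1.504473.
  rho(3) = 0.441 / 1.504473 = 0.2931.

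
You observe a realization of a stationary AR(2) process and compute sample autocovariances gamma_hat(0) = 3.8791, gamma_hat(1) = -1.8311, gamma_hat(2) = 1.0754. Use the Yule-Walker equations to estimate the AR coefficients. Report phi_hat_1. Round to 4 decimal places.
\hat\phi_{1} = -0.4390

The Yule-Walker equations for an AR(p) process read, in matrix form,
  Gamma_p phi = r_p,   with   (Gamma_p)_{ij} = gamma(|i - j|),
                       (r_p)_i = gamma(i),   i,j = 1..p.
Substitute the sample gammas (Toeplitz matrix and right-hand side of size 2):
  Gamma_p = [[3.8791, -1.8311], [-1.8311, 3.8791]]
  r_p     = [-1.8311, 1.0754]
Written out:
  3.8791 phi_1 - 1.8311 phi_2 = -1.8311
  -1.8311 phi_1 + 3.8791 phi_2 = 1.0754
Solve by Cramer's rule:
  det = gamma(0)^2 - gamma(1)^2 = (3.8791)^2 - (-1.8311)^2 = 15.04741681 - 3.35292721 = 11.6944896
  phi_hat_1 = [gamma(1) gamma(0) - gamma(1) gamma(2)] / det = [(-1.8311)(3.8791) - (-1.8311)(1.0754)] / 11.6944896 = -5.13385507 / 11.6944896 = -0.439
  phi_hat_2 = [gamma(0) gamma(2) - gamma(1)^2] / det = [(3.8791)(1.0754) - (-1.8311)^2] / 11.6944896 = 0.81865693 / 11.6944896 = 0.07
So phi_hat = [-0.4390, 0.0700].
Therefore phi_hat_1 = -0.4390.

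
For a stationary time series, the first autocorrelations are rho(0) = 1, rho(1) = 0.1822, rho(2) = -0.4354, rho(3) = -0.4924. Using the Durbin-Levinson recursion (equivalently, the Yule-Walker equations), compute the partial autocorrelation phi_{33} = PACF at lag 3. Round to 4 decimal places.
\phi_{33} = -0.3871

The PACF at lag k is phi_{kk}, the last component of the solution
to the Yule-Walker system G_k phi = r_k where
  (G_k)_{ij} = rho(|i - j|), (r_k)_i = rho(i), i,j = 1..k.
Equivalently, Durbin-Levinson gives phi_{kk} iteratively:
  phi_{11} = rho(1)
  phi_{kk} = [rho(k) - sum_{j=1..k-1} phi_{k-1,j} rho(k-j)]
            / [1 - sum_{j=1..k-1} phi_{k-1,j} rho(j)],
  phi_{k,j} = phi_{k-1,j} - phi_{kk} phi_{k-1,k-j},  j = 1..k-1.
Step k = 1:
  phi_11 = rho(1) = 0.1822.
Step k = 2:
  phi_22 = [rho(2) - phi_11 rho(1)] / [1 - phi_11 rho(1)] = [-0.4354 - (0.1822)(0.1822)] / [1 - (0.1822)(0.1822)]
         = -0.46859684 / 0.96680316 = -0.484687.
  Update: phi_21 = phi_11 - phi_22 phi_11 = 0.1822 - (-0.484687)(0.1822) = 0.27051.
Step k = 3:
  phi_33 = [rho(3) - phi_21 rho(2) - phi_22 rho(1)] / [1 - phi_21 rho(1) - phi_22 rho(2)]
    numerator   = -0.4924 - (0.27051)(-0.4354) - (-0.484687)(0.1822) = -0.28631001
    denominator = 1 - (0.27051)(0.1822) - (-0.484687)(-0.4354) = 0.7396804
  phi_33 = -0.28631001 / 0.7396804 = -0.3871.
Therefore phi_{33} = -0.3871.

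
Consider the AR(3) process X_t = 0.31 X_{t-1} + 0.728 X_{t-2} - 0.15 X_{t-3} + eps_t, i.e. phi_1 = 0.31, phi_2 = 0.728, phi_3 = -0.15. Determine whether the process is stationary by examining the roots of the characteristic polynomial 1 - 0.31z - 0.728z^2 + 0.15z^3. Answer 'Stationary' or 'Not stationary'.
\text{Stationary}

The AR(p) characteristic polynomial is P(z) = 1 - 0.31z - 0.728z^2 + 0.15z^3.
Stationarity requires all roots to lie outside the unit circle, i.e. |z| > 1 for every root.
Degree 3: look for a simple real root z0 first, then factor out (1 - z/z0) and solve the remaining quadratic.
Testing z0 = 5: P(5) = 1 + (-0.31)(5) + (-0.728)(5)^2 + (0.15)(5)^3
  = 1 + (-1.55) + (-18.2) + (18.75) = 0.  So z_0 = 5 is a root, |z_0| = 5.
Divide out the factor (1 - 0.2 z) = (1 - z/z0) (since 1/z0 = 0.2):
  P(z) = (1 - 0.2 z)(1 + (-0.11) z + (-0.75) z^2)
  [check: z-coef -0.11 - (0.2) = -0.31; z^2-coef -0.75 - (0.2)(-0.11) = -0.728; z^3-coef -(0.2)(-0.75) = 0.15.]
Remaining roots from the quadratic factor 1 + (-0.11) z + (-0.75) z^2:
  Set 1 + (-0.11) z + (-0.75) z^2 = 0, i.e. a z^2 + b z + c = 0 with a = -0.75, b = -0.11, c = 1.
  Discriminant D = b^2 - 4ac = (-0.11)^2 - 4*(-0.75)*1 = 0.0121 - (-3) = 3.0121.
  D >= 0, so the roots are real: z = (-b +/- sqrt(D)) / (2a) = (0.11 +/- 1.73554) / (-1.5).
    z_1 = (0.11 + 1.73554) / (-1.5) = -1.2304,   |z_1| = 1.2304.
    z_2 = (0.11 - 1.73554) / (-1.5) = 1.0837,   |z_2| = 1.0837.
Moduli of all roots: 5.0000, 1.2304, 1.0837.
All moduli strictly greater than 1? Yes.
Verdict: Stationary.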